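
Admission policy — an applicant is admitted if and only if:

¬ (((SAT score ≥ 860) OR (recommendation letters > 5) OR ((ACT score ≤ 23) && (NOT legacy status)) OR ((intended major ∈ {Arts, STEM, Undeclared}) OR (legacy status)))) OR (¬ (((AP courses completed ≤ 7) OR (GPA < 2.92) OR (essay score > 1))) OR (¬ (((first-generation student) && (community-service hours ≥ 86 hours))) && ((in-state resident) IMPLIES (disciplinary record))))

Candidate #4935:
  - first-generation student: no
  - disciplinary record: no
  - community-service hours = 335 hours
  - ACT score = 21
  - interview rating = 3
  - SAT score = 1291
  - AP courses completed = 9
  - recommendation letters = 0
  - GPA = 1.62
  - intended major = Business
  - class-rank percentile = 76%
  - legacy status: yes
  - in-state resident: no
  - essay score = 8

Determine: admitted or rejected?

Admitted

Atomic conditions:
  SAT score ≥ 860: 1291 ≥ 860 is true
  recommendation letters > 5: 0 > 5 is false
  ACT score ≤ 23: 21 ≤ 23 is true
  NOT legacy status: yes → false
  intended major ∈ {Arts, STEM, Undeclared}: Business is not in the set → false
  legacy status: yes → true
  AP courses completed ≤ 7: 9 ≤ 7 is false
  GPA < 2.92: 1.62 < 2.92 is true
  essay score > 1: 8 > 1 is true
  first-generation student: no → false
  community-service hours ≥ 86 hours: 335 ≥ 86 is true
  in-state resident: no → false
  disciplinary record: no → false
Combine:
[1.1.3] true AND false = false
[1.1.4] false OR true = true
[1.1] true OR false OR false OR true = true
[1] NOT true = false
[2.1.1] false OR true OR true = true
[2.1] NOT true = false
[2.2.1.1] false AND true = false
[2.2.1] NOT false = true
[2.2.2] false → false (antecedent false ⇒ implication holds) = true
[2.2] true AND true = true
[2] false OR true = true
[root] false OR true = true
Overall: true → admitted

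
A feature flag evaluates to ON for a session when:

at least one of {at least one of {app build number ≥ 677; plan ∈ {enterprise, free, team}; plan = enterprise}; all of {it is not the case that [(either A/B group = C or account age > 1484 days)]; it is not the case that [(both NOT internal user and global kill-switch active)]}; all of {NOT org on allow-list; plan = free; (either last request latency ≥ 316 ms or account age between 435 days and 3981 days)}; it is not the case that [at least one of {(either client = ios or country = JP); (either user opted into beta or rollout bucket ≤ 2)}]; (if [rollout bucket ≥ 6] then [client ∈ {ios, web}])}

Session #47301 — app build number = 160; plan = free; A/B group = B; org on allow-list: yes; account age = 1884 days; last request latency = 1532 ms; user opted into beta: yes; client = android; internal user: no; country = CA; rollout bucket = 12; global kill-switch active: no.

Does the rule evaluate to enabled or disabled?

Enabled

Atomic conditions:
  app build number ≥ 677: 160 ≥ 677 is false
  plan ∈ {enterprise, free, team}: free is in the set → true
  plan = enterprise: free == enterprise is false
  A/B group = C: B == C is false
  account age > 1484 days: 1884 > 1484 is true
  NOT internal user: no → true
  global kill-switch active: no → false
  NOT org on allow-list: yes → false
  plan = free: free == free is true
  last request latency ≥ 316 ms: 1532 ≥ 316 is true
  account age between 435 days and 3981 days: 1884 in [435, 3981] is true
  client = ios: android == ios is false
  country = JP: CA == JP is false
  user opted into beta: yes → true
  rollout bucket ≤ 2: 12 ≤ 2 is false
  rollout bucket ≥ 6: 12 ≥ 6 is true
  client ∈ {ios, web}: android is not in the set → false
Combine:
[1] false OR true OR false = true
[2.1.1] false OR true = true
[2.1] NOT true = false
[2.2.1] true AND false = false
[2.2] NOT false = true
[2] false AND true = false
[3.3] true OR true = true
[3] false AND true AND true = false
[4.1.1] false OR false = false
[4.1.2] true OR false = true
[4.1] false OR true = true
[4] NOT true = false
[5] true → false = false
[root] true OR false OR false OR false OR false = true
Overall: true → enabled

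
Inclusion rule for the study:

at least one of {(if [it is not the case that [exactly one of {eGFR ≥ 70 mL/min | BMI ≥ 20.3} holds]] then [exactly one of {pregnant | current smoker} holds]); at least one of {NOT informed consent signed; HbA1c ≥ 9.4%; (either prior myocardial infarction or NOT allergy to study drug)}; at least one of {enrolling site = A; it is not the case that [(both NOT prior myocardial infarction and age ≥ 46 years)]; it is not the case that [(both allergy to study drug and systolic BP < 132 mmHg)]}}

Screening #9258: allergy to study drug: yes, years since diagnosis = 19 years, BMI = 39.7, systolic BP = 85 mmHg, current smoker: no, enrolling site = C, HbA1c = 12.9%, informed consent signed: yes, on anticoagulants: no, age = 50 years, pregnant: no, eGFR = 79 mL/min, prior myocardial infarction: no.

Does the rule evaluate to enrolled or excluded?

Atomic conditions:
  eGFR ≥ 70 mL/min: 79 ≥ 70 is true
  BMI ≥ 20.3: 39.7 ≥ 20.3 is true
  pregnant: no → false
  current smoker: no → false
  NOT informed consent signed: yes → false
  HbA1c ≥ 9.4%: 12.9 ≥ 9.4 is true
  prior myocardial infarction: no → false
  NOT allergy to study drug: yes → false
  enrolling site = A: C == A is false
  NOT prior myocardial infarction: no → true
  age ≥ 46 years: 50 ≥ 46 is true
  allergy to study drug: yes → true
  systolic BP < 132 mmHg: 85 < 132 is true
Combine:
[1.1.1] exactly-one(true, true) = false
[1.1] NOT false = true
[1.2] exactly-one(false, false) = false
[1] true → false = false
[2.3] false OR false = false
[2] false OR true OR false = true
[3.2.1] true AND true = true
[3.2] NOT true = false
[3.3.1] true AND true = true
[3.3] NOT true = false
[3] false OR false OR false = false
[root] false OR true OR false = true
Overall: true → enrolled

Enrolled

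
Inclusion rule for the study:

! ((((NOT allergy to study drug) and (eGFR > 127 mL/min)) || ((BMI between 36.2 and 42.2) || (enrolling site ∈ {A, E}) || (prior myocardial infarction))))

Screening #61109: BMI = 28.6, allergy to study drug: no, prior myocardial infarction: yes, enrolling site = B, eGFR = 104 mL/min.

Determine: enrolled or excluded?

Excluded

Atomic conditions:
  NOT allergy to study drug: no → true
  eGFR > 127 mL/min: 104 > 127 is false
  BMI between 36.2 and 42.2: 28.6 in [36.2, 42.2] is false
  enrolling site ∈ {A, E}: B is not in the set → false
  prior myocardial infarction: yes → true
Combine:
[1.1] true AND false = false
[1.2] false OR false OR true = true
[1] false OR true = true
[root] NOT true = false
Overall: false → excluded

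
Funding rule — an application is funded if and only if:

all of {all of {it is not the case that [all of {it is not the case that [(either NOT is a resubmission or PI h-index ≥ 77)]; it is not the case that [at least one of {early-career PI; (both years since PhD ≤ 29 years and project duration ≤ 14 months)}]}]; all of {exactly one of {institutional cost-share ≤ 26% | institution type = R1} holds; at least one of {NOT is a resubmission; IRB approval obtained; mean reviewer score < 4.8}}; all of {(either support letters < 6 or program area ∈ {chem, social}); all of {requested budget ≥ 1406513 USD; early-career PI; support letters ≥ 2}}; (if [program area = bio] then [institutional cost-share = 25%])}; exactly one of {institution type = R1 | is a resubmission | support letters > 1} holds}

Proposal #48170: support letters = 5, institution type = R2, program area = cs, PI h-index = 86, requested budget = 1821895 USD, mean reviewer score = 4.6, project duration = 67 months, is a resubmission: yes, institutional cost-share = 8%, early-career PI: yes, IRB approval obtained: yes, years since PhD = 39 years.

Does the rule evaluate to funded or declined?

Declined

Atomic conditions:
  NOT is a resubmission: yes → false
  PI h-index ≥ 77: 86 ≥ 77 is true
  early-career PI: yes → true
  years since PhD ≤ 29 years: 39 ≤ 29 is false
  project duration ≤ 14 months: 67 ≤ 14 is false
  institutional cost-share ≤ 26%: 8 ≤ 26 is true
  institution type = R1: R2 == R1 is false
  IRB approval obtained: yes → true
  mean reviewer score < 4.8: 4.6 < 4.8 is true
  support letters < 6: 5 < 6 is true
  program area ∈ {chem, social}: cs is not in the set → false
  requested budget ≥ 1406513 USD: 1821895 ≥ 1406513 is true
  support letters ≥ 2: 5 ≥ 2 is true
  program area = bio: cs == bio is false
  institutional cost-share = 25%: 8 == 25 is false
  is a resubmission: yes → true
  support letters > 1: 5 > 1 is true
Combine:
[1.1.1.1.1] false OR true = true
[1.1.1.1] NOT true = false
[1.1.1.2.1.2] false AND false = false
[1.1.1.2.1] true OR false = true
[1.1.1.2] NOT true = false
[1.1.1] false AND false = false
[1.1] NOT false = true
[1.2.1] exactly-one(true, false) = true
[1.2.2] false OR true OR true = true
[1.2] true AND true = true
[1.3.1] true OR false = true
[1.3.2] true AND true AND true = true
[1.3] true AND true = true
[1.4] false → false (antecedent false ⇒ implication holds) = true
[1] true AND true AND true AND true = true
[2] exactly-one(false, true, true) = false
[root] true AND false = false
Overall: false → declined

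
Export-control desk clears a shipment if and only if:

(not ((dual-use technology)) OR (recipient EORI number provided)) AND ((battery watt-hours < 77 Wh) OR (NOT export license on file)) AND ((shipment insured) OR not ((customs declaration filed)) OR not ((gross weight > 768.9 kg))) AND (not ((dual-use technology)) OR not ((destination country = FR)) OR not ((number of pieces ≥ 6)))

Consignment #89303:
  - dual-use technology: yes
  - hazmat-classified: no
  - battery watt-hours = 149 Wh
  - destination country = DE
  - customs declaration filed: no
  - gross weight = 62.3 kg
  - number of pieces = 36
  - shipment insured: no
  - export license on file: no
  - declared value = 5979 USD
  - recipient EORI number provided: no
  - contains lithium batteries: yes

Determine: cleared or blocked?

Atomic conditions:
  dual-use technology: yes → true
  recipient EORI number provided: no → false
  battery watt-hours < 77 Wh: 149 < 77 is false
  NOT export license on file: no → true
  shipment insured: no → false
  customs declaration filed: no → false
  gross weight > 768.9 kg: 62.3 > 768.9 is false
  destination country = FR: DE == FR is false
  number of pieces ≥ 6: 36 ≥ 6 is true
Combine:
[1.1] NOT true = false
[1] false OR false = false
[2] false OR true = true
[3.2] NOT false = true
[3.3] NOT false = true
[3] false OR true OR true = true
[4.1] NOT true = false
[4.2] NOT false = true
[4.3] NOT true = false
[4] false OR true OR false = true
[root] false AND true AND true AND true = false
Overall: false → blocked

Blocked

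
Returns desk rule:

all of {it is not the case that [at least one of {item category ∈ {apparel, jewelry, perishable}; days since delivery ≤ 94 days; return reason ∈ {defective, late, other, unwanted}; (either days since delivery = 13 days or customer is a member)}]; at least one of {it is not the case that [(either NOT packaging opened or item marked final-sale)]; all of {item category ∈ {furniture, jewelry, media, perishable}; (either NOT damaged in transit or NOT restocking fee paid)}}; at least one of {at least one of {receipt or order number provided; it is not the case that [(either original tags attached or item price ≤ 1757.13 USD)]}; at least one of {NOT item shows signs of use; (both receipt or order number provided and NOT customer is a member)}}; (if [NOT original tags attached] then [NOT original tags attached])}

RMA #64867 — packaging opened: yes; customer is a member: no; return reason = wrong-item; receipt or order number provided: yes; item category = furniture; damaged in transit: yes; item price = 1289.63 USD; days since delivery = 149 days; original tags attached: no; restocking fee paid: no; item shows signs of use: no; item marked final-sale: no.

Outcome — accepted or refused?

Accepted

Atomic conditions:
  item category ∈ {apparel, jewelry, perishable}: furniture is not in the set → false
  days since delivery ≤ 94 days: 149 ≤ 94 is false
  return reason ∈ {defective, late, other, unwanted}: wrong-item is not in the set → false
  days since delivery = 13 days: 149 == 13 is false
  customer is a member: no → false
  NOT packaging opened: yes → false
  item marked final-sale: no → false
  item category ∈ {furniture, jewelry, media, perishable}: furniture is in the set → true
  NOT damaged in transit: yes → false
  NOT restocking fee paid: no → true
  receipt or order number provided: yes → true
  original tags attached: no → false
  item price ≤ 1757.13 USD: 1289.63 ≤ 1757.13 is true
  NOT item shows signs of use: no → true
  NOT customer is a member: no → true
  NOT original tags attached: no → true
Combine:
[1.1.4] false OR false = false
[1.1] false OR false OR false OR false = false
[1] NOT false = true
[2.1.1] false OR false = false
[2.1] NOT false = true
[2.2.2] false OR true = true
[2.2] true AND true = true
[2] true OR true = true
[3.1.2.1] false OR true = true
[3.1.2] NOT true = false
[3.1] true OR false = true
[3.2.2] true AND true = true
[3.2] true OR true = true
[3] true OR true = true
[4] true → true = true
[root] true AND true AND true AND true = true
Overall: true → accepted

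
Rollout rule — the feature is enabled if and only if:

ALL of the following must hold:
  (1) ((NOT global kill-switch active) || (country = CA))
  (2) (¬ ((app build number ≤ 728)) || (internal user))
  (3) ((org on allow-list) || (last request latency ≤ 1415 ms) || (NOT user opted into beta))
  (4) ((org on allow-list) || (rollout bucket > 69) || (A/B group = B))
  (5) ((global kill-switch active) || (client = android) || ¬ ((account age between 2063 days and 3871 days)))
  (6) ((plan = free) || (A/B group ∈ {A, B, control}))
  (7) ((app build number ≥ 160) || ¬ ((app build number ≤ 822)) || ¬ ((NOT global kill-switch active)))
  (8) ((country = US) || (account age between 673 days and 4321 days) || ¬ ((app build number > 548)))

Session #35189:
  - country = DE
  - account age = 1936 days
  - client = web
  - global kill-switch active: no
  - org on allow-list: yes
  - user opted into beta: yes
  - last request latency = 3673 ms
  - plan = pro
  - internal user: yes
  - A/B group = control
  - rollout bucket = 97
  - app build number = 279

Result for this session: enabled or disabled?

Atomic conditions:
  NOT global kill-switch active: no → true
  country = CA: DE == CA is false
  app build number ≤ 728: 279 ≤ 728 is true
  internal user: yes → true
  org on allow-list: yes → true
  last request latency ≤ 1415 ms: 3673 ≤ 1415 is false
  NOT user opted into beta: yes → false
  rollout bucket > 69: 97 > 69 is true
  A/B group = B: control == B is false
  global kill-switch active: no → false
  client = android: web == android is false
  account age between 2063 days and 3871 days: 1936 in [2063, 3871] is false
  plan = free: pro == free is false
  A/B group ∈ {A, B, control}: control is in the set → true
  app build number ≥ 160: 279 ≥ 160 is true
  app build number ≤ 822: 279 ≤ 822 is true
  country = US: DE == US is false
  account age between 673 days and 4321 days: 1936 in [673, 4321] is true
  app build number > 548: 279 > 548 is false
Combine:
[1] true OR false = true
[2.1] NOT true = false
[2] false OR true = true
[3] true OR false OR false = true
[4] true OR true OR false = true
[5.3] NOT false = true
[5] false OR false OR true = true
[6] false OR true = true
[7.2] NOT true = false
[7.3] NOT true = false
[7] true OR false OR false = true
[8.3] NOT false = true
[8] false OR true OR true = true
[root] true AND true AND true AND true AND true AND true AND true AND true = true
Overall: true → enabled

Enabled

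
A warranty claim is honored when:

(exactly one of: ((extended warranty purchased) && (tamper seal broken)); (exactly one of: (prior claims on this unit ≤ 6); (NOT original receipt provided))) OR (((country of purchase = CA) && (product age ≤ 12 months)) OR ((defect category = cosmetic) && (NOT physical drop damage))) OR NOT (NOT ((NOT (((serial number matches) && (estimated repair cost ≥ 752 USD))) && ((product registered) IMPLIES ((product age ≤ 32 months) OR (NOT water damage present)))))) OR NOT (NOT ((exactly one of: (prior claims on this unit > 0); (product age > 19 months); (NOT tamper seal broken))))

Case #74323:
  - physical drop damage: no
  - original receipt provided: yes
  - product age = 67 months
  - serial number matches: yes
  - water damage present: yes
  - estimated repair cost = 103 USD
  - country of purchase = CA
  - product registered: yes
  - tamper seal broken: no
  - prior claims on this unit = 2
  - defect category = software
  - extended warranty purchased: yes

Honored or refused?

Honored

Atomic conditions:
  extended warranty purchased: yes → true
  tamper seal broken: no → false
  prior claims on this unit ≤ 6: 2 ≤ 6 is true
  NOT original receipt provided: yes → false
  country of purchase = CA: CA == CA is true
  product age ≤ 12 months: 67 ≤ 12 is false
  defect category = cosmetic: software == cosmetic is false
  NOT physical drop damage: no → true
  serial number matches: yes → true
  estimated repair cost ≥ 752 USD: 103 ≥ 752 is false
  product registered: yes → true
  product age ≤ 32 months: 67 ≤ 32 is false
  NOT water damage present: yes → false
  prior claims on this unit > 0: 2 > 0 is true
  product age > 19 months: 67 > 19 is true
  NOT tamper seal broken: no → true
Combine:
[1.1] true AND false = false
[1.2] exactly-one(true, false) = true
[1] exactly-one(false, true) = true
[2.1] true AND false = false
[2.2] false AND true = false
[2] false OR false = false
[3.1.1.1.1] true AND false = false
[3.1.1.1] NOT false = true
[3.1.1.2.2] false OR false = false
[3.1.1.2] true → false = false
[3.1.1] true AND false = false
[3.1] NOT false = true
[3] NOT true = false
[4.1.1] exactly-one(true, true, true) = false
[4.1] NOT false = true
[4] NOT true = false
[root] true OR false OR false OR false = true
Overall: true → honored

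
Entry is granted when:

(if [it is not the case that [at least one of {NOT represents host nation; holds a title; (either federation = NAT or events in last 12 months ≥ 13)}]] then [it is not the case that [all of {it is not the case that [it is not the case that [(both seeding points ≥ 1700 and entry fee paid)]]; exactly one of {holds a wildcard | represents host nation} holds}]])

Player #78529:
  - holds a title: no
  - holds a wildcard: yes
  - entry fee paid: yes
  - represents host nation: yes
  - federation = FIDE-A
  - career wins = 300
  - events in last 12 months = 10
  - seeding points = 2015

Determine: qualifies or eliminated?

Qualifies

Atomic conditions:
  NOT represents host nation: yes → false
  holds a title: no → false
  federation = NAT: FIDE-A == NAT is false
  events in last 12 months ≥ 13: 10 ≥ 13 is false
  seeding points ≥ 1700: 2015 ≥ 1700 is true
  entry fee paid: yes → true
  holds a wildcard: yes → true
  represents host nation: yes → true
Combine:
[1.1.3] false OR false = false
[1.1] false OR false OR false = false
[1] NOT false = true
[2.1.1.1.1] true AND true = true
[2.1.1.1] NOT true = false
[2.1.1] NOT false = true
[2.1.2] exactly-one(true, true) = false
[2.1] true AND false = false
[2] NOT false = true
[root] true → true = true
Overall: true → qualifies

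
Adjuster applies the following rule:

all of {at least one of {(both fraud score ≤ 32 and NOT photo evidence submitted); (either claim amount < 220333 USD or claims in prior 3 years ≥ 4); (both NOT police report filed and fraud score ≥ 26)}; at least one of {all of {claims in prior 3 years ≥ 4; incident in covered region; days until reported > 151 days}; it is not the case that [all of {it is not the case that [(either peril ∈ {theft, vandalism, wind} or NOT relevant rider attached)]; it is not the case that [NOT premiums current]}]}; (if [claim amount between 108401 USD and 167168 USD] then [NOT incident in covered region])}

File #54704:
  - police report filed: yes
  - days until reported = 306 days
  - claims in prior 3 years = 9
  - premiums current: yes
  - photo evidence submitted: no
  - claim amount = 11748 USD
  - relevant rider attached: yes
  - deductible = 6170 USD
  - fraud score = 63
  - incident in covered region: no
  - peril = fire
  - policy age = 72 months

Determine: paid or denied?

Atomic conditions:
  fraud score ≤ 32: 63 ≤ 32 is false
  NOT photo evidence submitted: no → true
  claim amount < 220333 USD: 11748 < 220333 is true
  claims in prior 3 years ≥ 4: 9 ≥ 4 is true
  NOT police report filed: yes → false
  fraud score ≥ 26: 63 ≥ 26 is true
  incident in covered region: no → false
  days until reported > 151 days: 306 > 151 is true
  peril ∈ {theft, vandalism, wind}: fire is not in the set → false
  NOT relevant rider attached: yes → false
  NOT premiums current: yes → false
  claim amount between 108401 USD and 167168 USD: 11748 in [108401, 167168] is false
  NOT incident in covered region: no → true
Combine:
[1.1] false AND true = false
[1.2] true OR true = true
[1.3] false AND true = false
[1] false OR true OR false = true
[2.1] true AND false AND true = false
[2.2.1.1.1] false OR false = false
[2.2.1.1] NOT false = true
[2.2.1.2] NOT false = true
[2.2.1] true AND true = true
[2.2] NOT true = false
[2] false OR false = false
[3] false → true (antecedent false ⇒ implication holds) = true
[root] true AND false AND true = false
Overall: false → denied

Denied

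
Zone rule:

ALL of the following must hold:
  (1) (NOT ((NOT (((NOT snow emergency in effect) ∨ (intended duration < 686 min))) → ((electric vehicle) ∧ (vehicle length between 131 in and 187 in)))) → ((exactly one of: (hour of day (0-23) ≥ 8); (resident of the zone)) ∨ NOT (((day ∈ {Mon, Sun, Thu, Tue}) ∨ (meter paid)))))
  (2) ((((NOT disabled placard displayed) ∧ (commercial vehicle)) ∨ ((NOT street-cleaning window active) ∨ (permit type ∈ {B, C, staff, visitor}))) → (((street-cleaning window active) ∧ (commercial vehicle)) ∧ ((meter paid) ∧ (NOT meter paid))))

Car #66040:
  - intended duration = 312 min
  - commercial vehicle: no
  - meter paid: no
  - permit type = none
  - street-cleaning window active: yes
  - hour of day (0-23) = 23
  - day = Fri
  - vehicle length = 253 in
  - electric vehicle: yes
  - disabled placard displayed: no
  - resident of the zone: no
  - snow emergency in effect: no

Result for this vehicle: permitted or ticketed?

Permitted

Atomic conditions:
  NOT snow emergency in effect: no → true
  intended duration < 686 min: 312 < 686 is true
  electric vehicle: yes → true
  vehicle length between 131 in and 187 in: 253 in [131, 187] is false
  hour of day (0-23) ≥ 8: 23 ≥ 8 is true
  resident of the zone: no → false
  day ∈ {Mon, Sun, Thu, Tue}: Fri is not in the set → false
  meter paid: no → false
  NOT disabled placard displayed: no → true
  commercial vehicle: no → false
  NOT street-cleaning window active: yes → false
  permit type ∈ {B, C, staff, visitor}: none is not in the set → false
  street-cleaning window active: yes → true
  NOT meter paid: no → true
Combine:
[1.1.1.1.1] true OR true = true
[1.1.1.1] NOT true = false
[1.1.1.2] true AND false = false
[1.1.1] false → false (antecedent false ⇒ implication holds) = true
[1.1] NOT true = false
[1.2.1] exactly-one(true, false) = true
[1.2.2.1] false OR false = false
[1.2.2] NOT false = true
[1.2] true OR true = true
[1] false → true (antecedent false ⇒ implication holds) = true
[2.1.1] true AND false = false
[2.1.2] false OR false = false
[2.1] false OR false = false
[2.2.1] true AND false = false
[2.2.2] false AND true = false
[2.2] false AND false = false
[2] false → false (antecedent false ⇒ implication holds) = true
[root] true AND true = true
Overall: true → permitted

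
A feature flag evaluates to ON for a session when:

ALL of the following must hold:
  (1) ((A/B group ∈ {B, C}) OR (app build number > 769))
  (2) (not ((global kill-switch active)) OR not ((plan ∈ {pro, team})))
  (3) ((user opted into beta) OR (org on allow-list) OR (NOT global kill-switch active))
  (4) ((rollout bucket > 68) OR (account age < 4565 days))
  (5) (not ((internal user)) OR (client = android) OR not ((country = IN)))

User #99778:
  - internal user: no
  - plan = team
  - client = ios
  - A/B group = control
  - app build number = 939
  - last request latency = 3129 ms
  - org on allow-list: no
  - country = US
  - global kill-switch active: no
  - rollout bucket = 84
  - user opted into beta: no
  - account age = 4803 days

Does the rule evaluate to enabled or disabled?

Enabled

Atomic conditions:
  A/B group ∈ {B, C}: control is not in the set → false
  app build number > 769: 939 > 769 is true
  global kill-switch active: no → false
  plan ∈ {pro, team}: team is in the set → true
  user opted into beta: no → false
  org on allow-list: no → false
  NOT global kill-switch active: no → true
  rollout bucket > 68: 84 > 68 is true
  account age < 4565 days: 4803 < 4565 is false
  internal user: no → false
  client = android: ios == android is false
  country = IN: US == IN is false
Combine:
[1] false OR true = true
[2.1] NOT false = true
[2.2] NOT true = false
[2] true OR false = true
[3] false OR false OR true = true
[4] true OR false = true
[5.1] NOT false = true
[5.3] NOT false = true
[5] true OR false OR true = true
[root] true AND true AND true AND true AND true = true
Overall: true → enabled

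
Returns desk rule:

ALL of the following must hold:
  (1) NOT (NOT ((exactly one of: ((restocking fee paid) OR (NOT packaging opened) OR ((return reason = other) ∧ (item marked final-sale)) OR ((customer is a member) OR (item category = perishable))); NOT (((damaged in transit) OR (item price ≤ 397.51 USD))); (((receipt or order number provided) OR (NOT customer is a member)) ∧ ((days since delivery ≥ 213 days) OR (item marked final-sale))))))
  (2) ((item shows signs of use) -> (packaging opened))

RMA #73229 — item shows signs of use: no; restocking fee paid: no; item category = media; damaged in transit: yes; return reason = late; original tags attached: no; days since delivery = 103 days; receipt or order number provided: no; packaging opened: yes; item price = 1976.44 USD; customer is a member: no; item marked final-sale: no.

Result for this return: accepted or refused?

Refused

Atomic conditions:
  restocking fee paid: no → false
  NOT packaging opened: yes → false
  return reason = other: late == other is false
  item marked final-sale: no → false
  customer is a member: no → false
  item category = perishable: media == perishable is false
  damaged in transit: yes → true
  item price ≤ 397.51 USD: 1976.44 ≤ 397.51 is false
  receipt or order number provided: no → false
  NOT customer is a member: no → true
  days since delivery ≥ 213 days: 103 ≥ 213 is false
  item shows signs of use: no → false
  packaging opened: yes → true
Combine:
[1.1.1.1.3] false AND false = false
[1.1.1.1.4] false OR false = false
[1.1.1.1] false OR false OR false OR false = false
[1.1.1.2.1] true OR false = true
[1.1.1.2] NOT true = false
[1.1.1.3.1] false OR true = true
[1.1.1.3.2] false OR false = false
[1.1.1.3] true AND false = false
[1.1.1] exactly-one(false, false, false) = false
[1.1] NOT false = true
[1] NOT true = false
[2] false → true (antecedent false ⇒ implication holds) = true
[root] false AND true = false
Overall: false → refused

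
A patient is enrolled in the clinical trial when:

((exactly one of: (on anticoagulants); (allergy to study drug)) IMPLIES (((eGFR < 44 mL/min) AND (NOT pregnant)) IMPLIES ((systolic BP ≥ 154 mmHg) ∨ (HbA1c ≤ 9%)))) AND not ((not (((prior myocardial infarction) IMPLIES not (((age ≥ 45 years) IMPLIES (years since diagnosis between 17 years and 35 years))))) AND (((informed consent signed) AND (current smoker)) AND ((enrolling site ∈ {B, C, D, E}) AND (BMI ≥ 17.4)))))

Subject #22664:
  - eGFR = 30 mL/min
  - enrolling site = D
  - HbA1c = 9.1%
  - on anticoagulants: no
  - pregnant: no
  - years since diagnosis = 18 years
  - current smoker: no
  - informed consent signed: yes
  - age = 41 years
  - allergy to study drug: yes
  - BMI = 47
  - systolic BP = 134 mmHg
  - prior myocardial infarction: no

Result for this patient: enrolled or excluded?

Atomic conditions:
  on anticoagulants: no → false
  allergy to study drug: yes → true
  eGFR < 44 mL/min: 30 < 44 is true
  NOT pregnant: no → true
  systolic BP ≥ 154 mmHg: 134 ≥ 154 is false
  HbA1c ≤ 9%: 9.1 ≤ 9 is false
  prior myocardial infarction: no → false
  age ≥ 45 years: 41 ≥ 45 is false
  years since diagnosis between 17 years and 35 years: 18 in [17, 35] is true
  informed consent signed: yes → true
  current smoker: no → false
  enrolling site ∈ {B, C, D, E}: D is in the set → true
  BMI ≥ 17.4: 47 ≥ 17.4 is true
Combine:
[1.1] exactly-one(false, true) = true
[1.2.1] true AND true = true
[1.2.2] false OR false = false
[1.2] true → false = false
[1] true → false = false
[2.1.1.1.2.1] false → true (antecedent false ⇒ implication holds) = true
[2.1.1.1.2] NOT true = false
[2.1.1.1] false → false (antecedent false ⇒ implication holds) = true
[2.1.1] NOT true = false
[2.1.2.1] true AND false = false
[2.1.2.2] true AND true = true
[2.1.2] false AND true = false
[2.1] false AND false = false
[2] NOT false = true
[root] false AND true = false
Overall: false → excluded

Excluded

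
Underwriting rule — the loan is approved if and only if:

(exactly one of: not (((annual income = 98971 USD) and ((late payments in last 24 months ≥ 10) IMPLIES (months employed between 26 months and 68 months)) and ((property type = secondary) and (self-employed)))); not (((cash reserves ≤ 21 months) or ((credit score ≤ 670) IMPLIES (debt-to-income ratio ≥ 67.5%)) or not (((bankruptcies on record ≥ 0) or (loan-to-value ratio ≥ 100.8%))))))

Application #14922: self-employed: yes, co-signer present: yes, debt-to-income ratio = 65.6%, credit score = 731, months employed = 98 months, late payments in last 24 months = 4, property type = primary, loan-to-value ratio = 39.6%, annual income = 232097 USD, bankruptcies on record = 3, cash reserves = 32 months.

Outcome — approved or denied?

Approved

Atomic conditions:
  annual income = 98971 USD: 232097 == 98971 is false
  late payments in last 24 months ≥ 10: 4 ≥ 10 is false
  months employed between 26 months and 68 months: 98 in [26, 68] is false
  property type = secondary: primary == secondary is false
  self-employed: yes → true
  cash reserves ≤ 21 months: 32 ≤ 21 is false
  credit score ≤ 670: 731 ≤ 670 is false
  debt-to-income ratio ≥ 67.5%: 65.6 ≥ 67.5 is false
  bankruptcies on record ≥ 0: 3 ≥ 0 is true
  loan-to-value ratio ≥ 100.8%: 39.6 ≥ 100.8 is false
Combine:
[1.1.2] false → false (antecedent false ⇒ implication holds) = true
[1.1.3] false AND true = false
[1.1] false AND true AND false = false
[1] NOT false = true
[2.1.2] false → false (antecedent false ⇒ implication holds) = true
[2.1.3.1] true OR false = true
[2.1.3] NOT true = false
[2.1] false OR true OR false = true
[2] NOT true = false
[root] exactly-one(true, false) = true
Overall: true → approved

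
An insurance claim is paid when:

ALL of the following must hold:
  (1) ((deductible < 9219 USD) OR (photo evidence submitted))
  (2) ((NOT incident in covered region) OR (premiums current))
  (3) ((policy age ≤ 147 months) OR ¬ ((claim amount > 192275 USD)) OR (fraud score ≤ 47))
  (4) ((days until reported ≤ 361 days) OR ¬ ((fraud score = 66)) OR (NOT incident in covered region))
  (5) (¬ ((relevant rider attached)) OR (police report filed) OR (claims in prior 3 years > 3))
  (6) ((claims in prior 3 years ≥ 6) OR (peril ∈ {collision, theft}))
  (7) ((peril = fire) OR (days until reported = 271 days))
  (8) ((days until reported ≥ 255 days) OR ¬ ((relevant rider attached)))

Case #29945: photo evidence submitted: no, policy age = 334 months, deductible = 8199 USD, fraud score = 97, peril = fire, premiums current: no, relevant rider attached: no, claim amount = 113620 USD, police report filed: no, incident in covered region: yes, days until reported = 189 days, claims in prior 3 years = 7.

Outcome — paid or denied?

Atomic conditions:
  deductible < 9219 USD: 8199 < 9219 is true
  photo evidence submitted: no → false
  NOT incident in covered region: yes → false
  premiums current: no → false
  policy age ≤ 147 months: 334 ≤ 147 is false
  claim amount > 192275 USD: 113620 > 192275 is false
  fraud score ≤ 47: 97 ≤ 47 is false
  days until reported ≤ 361 days: 189 ≤ 361 is true
  fraud score = 66: 97 == 66 is false
  relevant rider attached: no → false
  police report filed: no → false
  claims in prior 3 years > 3: 7 > 3 is true
  claims in prior 3 years ≥ 6: 7 ≥ 6 is true
  peril ∈ {collision, theft}: fire is not in the set → false
  peril = fire: fire == fire is true
  days until reported = 271 days: 189 == 271 is false
  days until reported ≥ 255 days: 189 ≥ 255 is false
Combine:
[1] true OR false = true
[2] false OR false = false
[3.2] NOT false = true
[3] false OR true OR false = true
[4.2] NOT false = true
[4] true OR true OR false = true
[5.1] NOT false = true
[5] true OR false OR true = true
[6] true OR false = true
[7] true OR false = true
[8.2] NOT false = true
[8] false OR true = true
[root] true AND false AND true AND true AND true AND true AND true AND true = false
Overall: false → denied

Denied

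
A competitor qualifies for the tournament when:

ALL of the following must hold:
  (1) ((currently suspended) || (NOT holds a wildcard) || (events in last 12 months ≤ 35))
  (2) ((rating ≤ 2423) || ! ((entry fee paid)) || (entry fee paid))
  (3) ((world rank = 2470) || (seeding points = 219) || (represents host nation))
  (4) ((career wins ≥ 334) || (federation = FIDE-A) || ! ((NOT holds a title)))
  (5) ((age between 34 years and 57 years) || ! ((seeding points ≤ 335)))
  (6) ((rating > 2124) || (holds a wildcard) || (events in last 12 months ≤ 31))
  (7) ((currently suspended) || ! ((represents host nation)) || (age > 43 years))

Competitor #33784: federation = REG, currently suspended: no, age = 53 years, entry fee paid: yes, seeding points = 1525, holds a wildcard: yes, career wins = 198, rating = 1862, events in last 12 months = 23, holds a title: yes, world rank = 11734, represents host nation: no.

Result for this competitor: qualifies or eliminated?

Atomic conditions:
  currently suspended: no → false
  NOT holds a wildcard: yes → false
  events in last 12 months ≤ 35: 23 ≤ 35 is true
  rating ≤ 2423: 1862 ≤ 2423 is true
  entry fee paid: yes → true
  world rank = 2470: 11734 == 2470 is false
  seeding points = 219: 1525 == 219 is false
  represents host nation: no → false
  career wins ≥ 334: 198 ≥ 334 is false
  federation = FIDE-A: REG == FIDE-A is false
  NOT holds a title: yes → false
  age between 34 years and 57 years: 53 in [34, 57] is true
  seeding points ≤ 335: 1525 ≤ 335 is false
  rating > 2124: 1862 > 2124 is false
  holds a wildcard: yes → true
  events in last 12 months ≤ 31: 23 ≤ 31 is true
  age > 43 years: 53 > 43 is true
Combine:
[1] false OR false OR true = true
[2.2] NOT true = false
[2] true OR false OR true = true
[3] false OR false OR false = false
[4.3] NOT false = true
[4] false OR false OR true = true
[5.2] NOT false = true
[5] true OR true = true
[6] false OR true OR true = true
[7.2] NOT false = true
[7] false OR true OR true = true
[root] true AND true AND false AND true AND true AND true AND true = false
Overall: false → eliminated

Eliminated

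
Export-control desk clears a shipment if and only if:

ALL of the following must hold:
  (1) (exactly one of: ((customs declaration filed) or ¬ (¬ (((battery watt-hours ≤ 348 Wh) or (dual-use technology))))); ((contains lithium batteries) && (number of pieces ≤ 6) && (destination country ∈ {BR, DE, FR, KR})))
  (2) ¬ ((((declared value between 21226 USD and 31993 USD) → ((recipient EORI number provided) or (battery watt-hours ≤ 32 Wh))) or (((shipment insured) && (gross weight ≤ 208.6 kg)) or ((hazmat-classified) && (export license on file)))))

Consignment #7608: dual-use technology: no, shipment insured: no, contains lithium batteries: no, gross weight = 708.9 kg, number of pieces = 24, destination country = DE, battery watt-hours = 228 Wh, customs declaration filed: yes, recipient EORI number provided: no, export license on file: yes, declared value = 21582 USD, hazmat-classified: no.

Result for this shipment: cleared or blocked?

Atomic conditions:
  customs declaration filed: yes → true
  battery watt-hours ≤ 348 Wh: 228 ≤ 348 is true
  dual-use technology: no → false
  contains lithium batteries: no → false
  number of pieces ≤ 6: 24 ≤ 6 is false
  destination country ∈ {BR, DE, FR, KR}: DE is in the set → true
  declared value between 21226 USD and 31993 USD: 21582 in [21226, 31993] is true
  recipient EORI number provided: no → false
  battery watt-hours ≤ 32 Wh: 228 ≤ 32 is false
  shipment insured: no → false
  gross weight ≤ 208.6 kg: 708.9 ≤ 208.6 is false
  hazmat-classified: no → false
  export license on file: yes → true
Combine:
[1.1.2.1.1] true OR false = true
[1.1.2.1] NOT true = false
[1.1.2] NOT false = true
[1.1] true OR true = true
[1.2] false AND false AND true = false
[1] exactly-one(true, false) = true
[2.1.1.2] false OR false = false
[2.1.1] true → false = false
[2.1.2.1] false AND false = false
[2.1.2.2] false AND true = false
[2.1.2] false OR false = false
[2.1] false OR false = false
[2] NOT false = true
[root] true AND true = true
Overall: true → cleared

Cleared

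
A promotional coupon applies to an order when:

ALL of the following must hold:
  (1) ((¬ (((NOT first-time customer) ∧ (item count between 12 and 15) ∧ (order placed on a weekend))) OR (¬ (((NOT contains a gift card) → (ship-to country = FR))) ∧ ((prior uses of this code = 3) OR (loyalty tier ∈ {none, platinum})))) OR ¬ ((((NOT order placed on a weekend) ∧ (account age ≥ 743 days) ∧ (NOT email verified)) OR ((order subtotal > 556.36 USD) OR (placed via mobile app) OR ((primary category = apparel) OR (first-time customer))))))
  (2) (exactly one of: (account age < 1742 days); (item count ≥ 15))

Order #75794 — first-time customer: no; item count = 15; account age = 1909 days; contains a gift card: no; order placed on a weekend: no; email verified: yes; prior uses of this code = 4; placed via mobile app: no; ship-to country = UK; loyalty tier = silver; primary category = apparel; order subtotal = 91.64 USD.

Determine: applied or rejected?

Atomic conditions:
  NOT first-time customer: no → true
  item count between 12 and 15: 15 in [12, 15] is true
  order placed on a weekend: no → false
  NOT contains a gift card: no → true
  ship-to country = FR: UK == FR is false
  prior uses of this code = 3: 4 == 3 is false
  loyalty tier ∈ {none, platinum}: silver is not in the set → false
  NOT order placed on a weekend: no → true
  account age ≥ 743 days: 1909 ≥ 743 is true
  NOT email verified: yes → false
  order subtotal > 556.36 USD: 91.64 > 556.36 is false
  placed via mobile app: no → false
  primary category = apparel: apparel == apparel is true
  first-time customer: no → false
  account age < 1742 days: 1909 < 1742 is false
  item count ≥ 15: 15 ≥ 15 is true
Combine:
[1.1.1.1] true AND true AND false = false
[1.1.1] NOT false = true
[1.1.2.1.1] true → false = false
[1.1.2.1] NOT false = true
[1.1.2.2] false OR false = false
[1.1.2] true AND false = false
[1.1] true OR false = true
[1.2.1.1] true AND true AND false = false
[1.2.1.2.3] true OR false = true
[1.2.1.2] false OR false OR true = true
[1.2.1] false OR true = true
[1.2] NOT true = false
[1] true OR false = true
[2] exactly-one(false, true) = true
[root] true AND true = true
Overall: true → applied

Applied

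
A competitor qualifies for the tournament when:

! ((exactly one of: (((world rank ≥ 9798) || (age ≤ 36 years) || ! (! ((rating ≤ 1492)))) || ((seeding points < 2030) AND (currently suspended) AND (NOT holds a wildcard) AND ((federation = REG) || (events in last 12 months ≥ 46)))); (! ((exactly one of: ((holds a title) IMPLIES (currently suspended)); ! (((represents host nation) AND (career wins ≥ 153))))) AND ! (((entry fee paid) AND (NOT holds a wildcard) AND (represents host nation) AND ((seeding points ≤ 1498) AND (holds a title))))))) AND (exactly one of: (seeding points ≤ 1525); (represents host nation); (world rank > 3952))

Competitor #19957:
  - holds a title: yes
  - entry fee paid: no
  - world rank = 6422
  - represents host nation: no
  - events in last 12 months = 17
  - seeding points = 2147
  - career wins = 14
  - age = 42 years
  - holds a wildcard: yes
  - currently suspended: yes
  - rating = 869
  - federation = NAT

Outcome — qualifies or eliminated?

Qualifies

Atomic conditions:
  world rank ≥ 9798: 6422 ≥ 9798 is false
  age ≤ 36 years: 42 ≤ 36 is false
  rating ≤ 1492: 869 ≤ 1492 is true
  seeding points < 2030: 2147 < 2030 is false
  currently suspended: yes → true
  NOT holds a wildcard: yes → false
  federation = REG: NAT == REG is false
  events in last 12 months ≥ 46: 17 ≥ 46 is false
  holds a title: yes → true
  represents host nation: no → false
  career wins ≥ 153: 14 ≥ 153 is false
  entry fee paid: no → false
  seeding points ≤ 1498: 2147 ≤ 1498 is false
  seeding points ≤ 1525: 2147 ≤ 1525 is false
  world rank > 3952: 6422 > 3952 is true
Combine:
[1.1.1.1.3.1] NOT true = false
[1.1.1.1.3] NOT false = true
[1.1.1.1] false OR false OR true = true
[1.1.1.2.4] false OR false = false
[1.1.1.2] false AND true AND false AND false = false
[1.1.1] true OR false = true
[1.1.2.1.1.1] true → true = true
[1.1.2.1.1.2.1] false AND false = false
[1.1.2.1.1.2] NOT false = true
[1.1.2.1.1] exactly-one(true, true) = false
[1.1.2.1] NOT false = true
[1.1.2.2.1.4] false AND true = false
[1.1.2.2.1] false AND false AND false AND false = false
[1.1.2.2] NOT false = true
[1.1.2] true AND true = true
[1.1] exactly-one(true, true) = false
[1] NOT false = true
[2] exactly-one(false, false, true) = true
[root] true AND true = true
Overall: true → qualifies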